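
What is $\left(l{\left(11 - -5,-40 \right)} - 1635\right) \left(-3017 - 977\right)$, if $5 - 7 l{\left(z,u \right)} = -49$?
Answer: $\frac{45495654}{7} \approx 6.4994 \cdot 10^{6}$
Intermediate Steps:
$l{\left(z,u \right)} = \frac{54}{7}$ ($l{\left(z,u \right)} = \frac{5}{7} - -7 = \frac{5}{7} + 7 = \frac{54}{7}$)
$\left(l{\left(11 - -5,-40 \right)} - 1635\right) \left(-3017 - 977\right) = \left(\frac{54}{7} - 1635\right) \left(-3017 - 977\right) = \left(- \frac{11391}{7}\right) \left(-3994\right) = \frac{45495654}{7}$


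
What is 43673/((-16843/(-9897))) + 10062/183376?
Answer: 39630543104661/1544300984 ≈ 25662.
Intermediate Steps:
43673/((-16843/(-9897))) + 10062/183376 = 43673/((-16843*(-1/9897))) + 10062*(1/183376) = 43673/(16843/9897) + 5031/91688 = 43673*(9897/16843) + 5031/91688 = 432231681/16843 + 5031/91688 = 39630543104661/1544300984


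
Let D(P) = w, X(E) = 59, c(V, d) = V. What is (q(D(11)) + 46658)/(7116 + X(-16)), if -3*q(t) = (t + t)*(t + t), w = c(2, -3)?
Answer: 19994/3075 ≈ 6.5021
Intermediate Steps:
w = 2
D(P) = 2
q(t) = -4*t²/3 (q(t) = -(t + t)*(t + t)/3 = -2*t*2*t/3 = -4*t²/3)
(q(D(11)) + 46658)/(7116 + X(-16)) = (-4/3*2² + 46658)/(7116 + 59) = (-4/3*4 + 46658)/7175 = (-16/3 + 46658)*(1/7175) = (139958/3)*(1/7175) = 19994/3075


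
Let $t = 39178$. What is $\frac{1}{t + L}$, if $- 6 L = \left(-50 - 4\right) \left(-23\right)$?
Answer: $\frac{1}{38971} \approx 2.566 \cdot 10^{-5}$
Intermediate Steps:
$L = -207$ ($L = - \frac{\left(-50 - 4\right) \left(-23\right)}{6} = - \frac{\left(-54\right) \left(-23\right)}{6} = \left(- \frac{1}{6}\right) 1242 = -207$)
$\frac{1}{t + L} = \frac{1}{39178 - 207} = \frac{1}{38971}$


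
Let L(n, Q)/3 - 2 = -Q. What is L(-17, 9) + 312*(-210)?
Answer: -65541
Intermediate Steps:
L(n, Q) = 6 - 3*Q (L(n, Q) = 6 + 3*(-Q) = 6 - 3*Q)
L(-17, 9) + 312*(-210) = (6 - 3*9) + 312*(-210) = (6 - 27) - 65520 = -21 - 65520 = -65541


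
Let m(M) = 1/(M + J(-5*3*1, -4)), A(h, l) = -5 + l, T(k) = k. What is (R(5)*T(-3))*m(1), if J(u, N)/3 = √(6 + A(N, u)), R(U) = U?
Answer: 15*I/(-I + 3*√14) ≈ -0.11811 + 1.3258*I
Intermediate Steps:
J(u, N) = 3*√(1 + u) (J(u, N) = 3*√(6 + (-5 + u)) = 3*√(1 + u))
m(M) = 1/(M + 3*I*√14) (m(M) = 1/(M + 3*√(1 - 5*3*1)) = 1/(M + 3*√(1 - 15*1)) = 1/(M + 3*√(1 - 15)) = 1/(M + 3*√(-14)) = 1/(M + 3*(I*√14)) = 1/(M + 3*I*√14))
(R(5)*T(-3))*m(1) = (5*(-3))/(1 + 3*I*√14) = -15/(1 + 3*I*√14)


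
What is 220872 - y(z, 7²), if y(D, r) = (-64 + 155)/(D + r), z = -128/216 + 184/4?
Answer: 563000271/2549 ≈ 2.2087e+5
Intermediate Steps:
z = 1226/27 (z = -128*1/216 + 184*(¼) = -16/27 + 46 = 1226/27 ≈ 45.407)
y(D, r) = 91/(D + r)
220872 - y(z, 7²) = 220872 - 91/(1226/27 + 7²) = 220872 - 91/(1226/27 + 49) = 220872 - 91/2549/27 = 220872 - 91*27/2549 = 220872 - 1*2457/2549 = 220872 - 2457/2549 = 563000271/2549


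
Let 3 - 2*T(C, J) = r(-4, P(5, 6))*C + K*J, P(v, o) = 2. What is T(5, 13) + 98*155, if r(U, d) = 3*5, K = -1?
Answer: 30321/2 ≈ 15161.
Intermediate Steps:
r(U, d) = 15
T(C, J) = 3/2 + J/2 - 15*C/2 (T(C, J) = 3/2 - (15*C - J)/2 = 3/2 - (-J + 15*C)/2 = 3/2 + (J/2 - 15*C/2) = 3/2 + J/2 - 15*C/2)
T(5, 13) + 98*155 = (3/2 + (½)*13 - 15/2*5) + 98*155 = (3/2 + 13/2 - 75/2) + 15190 = -59/2 + 15190 = 30321/2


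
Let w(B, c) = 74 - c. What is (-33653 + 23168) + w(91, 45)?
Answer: -10456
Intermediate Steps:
(-33653 + 23168) + w(91, 45) = (-33653 + 23168) + (74 - 1*45) = -10485 + (74 - 45) = -10485 + 29 = -10456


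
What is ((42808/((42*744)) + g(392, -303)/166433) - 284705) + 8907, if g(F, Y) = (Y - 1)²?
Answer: -179291525053925/650087298 ≈ -2.7580e+5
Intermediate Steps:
g(F, Y) = (-1 + Y)²
((42808/((42*744)) + g(392, -303)/166433) - 284705) + 8907 = ((42808/((42*744)) + (-1 - 303)²/166433) - 284705) + 8907 = ((42808/31248 + (-304)²*(1/166433)) - 284705) + 8907 = ((42808*(1/31248) + 92416*(1/166433)) - 284705) + 8907 = ((5351/3906 + 92416/166433) - 284705) + 8907 = (1251559879/650087298 - 284705) + 8907 = -185081852617211/650087298 + 8907 = -179291525053925/650087298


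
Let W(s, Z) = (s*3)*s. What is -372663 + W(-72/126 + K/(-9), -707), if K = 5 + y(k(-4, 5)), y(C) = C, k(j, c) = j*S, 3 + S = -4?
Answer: -54773540/147 ≈ -3.7261e+5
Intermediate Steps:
S = -7 (S = -3 - 4 = -7)
k(j, c) = -7*j (k(j, c) = j*(-7) = -7*j)
K = 33 (K = 5 - 7*(-4) = 5 + 28 = 33)
W(s, Z) = 3*s**2 (W(s, Z) = (3*s)*s = 3*s**2)
-372663 + W(-72/126 + K/(-9), -707) = -372663 + 3*(-72/126 + 33/(-9))**2 = -372663 + 3*(-72*1/126 + 33*(-1/9))**2 = -372663 + 3*(-4/7 - 11/3)**2 = -372663 + 3*(-89/21)**2 = -372663 + 3*(7921/441) = -372663 + 7921/147 = -54773540/147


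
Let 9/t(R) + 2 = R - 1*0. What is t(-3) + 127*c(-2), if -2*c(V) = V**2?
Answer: -1279/5 ≈ -255.80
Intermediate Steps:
t(R) = 9/(-2 + R) (t(R) = 9/(-2 + (R - 1*0)) = 9/(-2 + (R + 0)) = 9/(-2 + R))
c(V) = -V**2/2
t(-3) + 127*c(-2) = 9/(-2 - 3) + 127*(-1/2*(-2)**2) = 9/(-5) + 127*(-1/2*4) = 9*(-1/5) + 127*(-2) = -9/5 - 254 = -1279/5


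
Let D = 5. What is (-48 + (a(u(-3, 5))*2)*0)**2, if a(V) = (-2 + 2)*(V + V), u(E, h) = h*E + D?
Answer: 2304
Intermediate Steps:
u(E, h) = 5 + E*h (u(E, h) = h*E + 5 = E*h + 5 = 5 + E*h)
a(V) = 0 (a(V) = 0*(2*V) = 0)
(-48 + (a(u(-3, 5))*2)*0)**2 = (-48 + (0*2)*0)**2 = (-48 + 0*0)**2 = (-48 + 0)**2 = (-48)**2 = 2304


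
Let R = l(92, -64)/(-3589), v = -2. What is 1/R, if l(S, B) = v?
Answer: 3589/2 ≈ 1794.5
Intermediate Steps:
l(S, B) = -2
R = 2/3589 (R = -2/(-3589) = -2*(-1/3589) = 2/3589 ≈ 0.00055726)
1/R = 1/(2/3589) = 3589/2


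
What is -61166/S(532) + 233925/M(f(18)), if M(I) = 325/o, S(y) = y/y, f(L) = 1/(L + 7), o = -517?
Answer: -5632727/13 ≈ -4.3329e+5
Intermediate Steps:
f(L) = 1/(7 + L)
S(y) = 1
M(I) = -325/517 (M(I) = 325/(-517) = 325*(-1/517) = -325/517)
-61166/S(532) + 233925/M(f(18)) = -61166/1 + 233925/(-325/517) = -61166*1 + 233925*(-517/325) = -61166 - 4837569/13 = -5632727/13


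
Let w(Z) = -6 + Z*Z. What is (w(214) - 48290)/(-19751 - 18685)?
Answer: 625/9609 ≈ 0.065043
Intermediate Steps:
w(Z) = -6 + Z²
(w(214) - 48290)/(-19751 - 18685) = ((-6 + 214²) - 48290)/(-19751 - 18685) = ((-6 + 45796) - 48290)/(-38436) = (45790 - 48290)*(-1/38436) = -2500*(-1/38436) = 625/9609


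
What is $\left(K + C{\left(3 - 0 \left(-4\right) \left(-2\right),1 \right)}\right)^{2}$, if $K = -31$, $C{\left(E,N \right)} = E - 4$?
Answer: $1024$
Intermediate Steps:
$C{\left(E,N \right)} = -4 + E$
$\left(K + C{\left(3 - 0 \left(-4\right) \left(-2\right),1 \right)}\right)^{2} = \left(-31 - \left(1 + 0 \left(-4\right) \left(-2\right)\right)\right)^{2} = \left(-31 + \left(-4 + \left(3 - 0 \left(-2\right)\right)\right)\right)^{2} = \left(-31 + \left(-4 + \left(3 - 0\right)\right)\right)^{2} = \left(-31 + \left(-4 + \left(3 + 0\right)\right)\right)^{2} = \left(-31 + \left(-4 + 3\right)\right)^{2} = \left(-31 - 1\right)^{2} = \left(-32\right)^{2} = 1024$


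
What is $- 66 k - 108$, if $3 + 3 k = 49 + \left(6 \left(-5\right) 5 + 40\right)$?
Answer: $1300$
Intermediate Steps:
$k = - \frac{64}{3}$ ($k = -1 + \frac{49 + \left(6 \left(-5\right) 5 + 40\right)}{3} = -1 + \frac{49 + \left(\left(-30\right) 5 + 40\right)}{3} = -1 + \frac{49 + \left(-150 + 40\right)}{3} = -1 + \frac{49 - 110}{3} = -1 + \frac{1}{3} \left(-61\right) = -1 - \frac{61}{3} = - \frac{64}{3} \approx -21.333$)
$- 66 k - 108 = \left(-66\right) \left(- \frac{64}{3}\right) - 108 = 1408 - 108 = 1300$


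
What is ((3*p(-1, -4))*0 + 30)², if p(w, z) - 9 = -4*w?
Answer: 900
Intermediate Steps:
p(w, z) = 9 - 4*w
((3*p(-1, -4))*0 + 30)² = ((3*(9 - 4*(-1)))*0 + 30)² = ((3*(9 + 4))*0 + 30)² = ((3*13)*0 + 30)² = (39*0 + 30)² = (0 + 30)² = 30² = 900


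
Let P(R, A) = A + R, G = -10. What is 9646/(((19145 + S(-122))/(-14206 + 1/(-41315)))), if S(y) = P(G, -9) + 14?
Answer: -943573152431/131794850 ≈ -7159.4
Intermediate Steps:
S(y) = -5 (S(y) = (-9 - 10) + 14 = -19 + 14 = -5)
9646/(((19145 + S(-122))/(-14206 + 1/(-41315)))) = 9646/(((19145 - 5)/(-14206 + 1/(-41315)))) = 9646/((19140/(-14206 - 1/41315))) = 9646/((19140/(-586920891/41315))) = 9646/((19140*(-41315/586920891))) = 9646/(-263589700/195640297) = 9646*(-195640297/263589700) = -943573152431/131794850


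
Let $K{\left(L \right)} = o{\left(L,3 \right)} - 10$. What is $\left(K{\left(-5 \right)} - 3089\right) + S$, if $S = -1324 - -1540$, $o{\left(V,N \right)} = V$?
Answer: $-2888$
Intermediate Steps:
$K{\left(L \right)} = -10 + L$ ($K{\left(L \right)} = L - 10 = -10 + L$)
$S = 216$ ($S = -1324 + 1540 = 216$)
$\left(K{\left(-5 \right)} - 3089\right) + S = \left(\left(-10 - 5\right) - 3089\right) + 216 = \left(-15 - 3089\right) + 216 = -3104 + 216 = -2888$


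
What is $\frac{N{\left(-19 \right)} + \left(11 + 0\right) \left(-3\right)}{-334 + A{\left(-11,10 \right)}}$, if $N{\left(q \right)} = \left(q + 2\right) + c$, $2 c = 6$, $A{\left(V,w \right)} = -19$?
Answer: $\frac{47}{353} \approx 0.13314$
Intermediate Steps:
$c = 3$ ($c = \frac{1}{2} \cdot 6 = 3$)
$N{\left(q \right)} = 5 + q$ ($N{\left(q \right)} = \left(q + 2\right) + 3 = \left(2 + q\right) + 3 = 5 + q$)
$\frac{N{\left(-19 \right)} + \left(11 + 0\right) \left(-3\right)}{-334 + A{\left(-11,10 \right)}} = \frac{\left(5 - 19\right) + \left(11 + 0\right) \left(-3\right)}{-334 - 19} = \frac{-14 + 11 \left(-3\right)}{-353} = \left(-14 - 33\right) \left(- \frac{1}{353}\right) = \left(-47\right) \left(- \frac{1}{353}\right) = \frac{47}{353}$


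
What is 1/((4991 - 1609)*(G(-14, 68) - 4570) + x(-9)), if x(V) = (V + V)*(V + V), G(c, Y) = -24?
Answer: -1/15536584 ≈ -6.4364e-8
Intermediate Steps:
x(V) = 4*V² (x(V) = (2*V)*(2*V) = 4*V²)
1/((4991 - 1609)*(G(-14, 68) - 4570) + x(-9)) = 1/((4991 - 1609)*(-24 - 4570) + 4*(-9)²) = 1/(3382*(-4594) + 4*81) = 1/(-15536908 + 324) = 1/(-15536584) = -1/15536584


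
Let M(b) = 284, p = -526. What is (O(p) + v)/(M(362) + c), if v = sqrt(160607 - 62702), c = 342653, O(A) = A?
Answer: -526/342937 + sqrt(97905)/342937 ≈ -0.00062140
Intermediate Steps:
v = sqrt(97905) ≈ 312.90
(O(p) + v)/(M(362) + c) = (-526 + sqrt(97905))/(284 + 342653) = (-526 + sqrt(97905))/342937 = (-526 + sqrt(97905))*(1/342937) = -526/342937 + sqrt(97905)/342937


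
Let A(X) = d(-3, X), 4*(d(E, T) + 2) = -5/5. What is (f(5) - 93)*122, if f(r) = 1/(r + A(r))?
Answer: -124318/11 ≈ -11302.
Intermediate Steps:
d(E, T) = -9/4 (d(E, T) = -2 + (-5/5)/4 = -2 + (-5*⅕)/4 = -2 + (¼)*(-1) = -2 - ¼ = -9/4)
A(X) = -9/4
f(r) = 1/(-9/4 + r) (f(r) = 1/(r - 9/4) = 1/(-9/4 + r))
(f(5) - 93)*122 = (4/(-9 + 4*5) - 93)*122 = (4/(-9 + 20) - 93)*122 = (4/11 - 93)*122 = -1019/11*122 = -124318/11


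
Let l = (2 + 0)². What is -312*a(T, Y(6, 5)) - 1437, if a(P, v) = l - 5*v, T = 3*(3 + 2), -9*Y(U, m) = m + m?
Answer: -13255/3 ≈ -4418.3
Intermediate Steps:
Y(U, m) = -2*m/9 (Y(U, m) = -(m + m)/9 = -2*m/9)
T = 15 (T = 3*5 = 15)
l = 4 (l = 2² = 4)
a(P, v) = 4 - 5*v
-312*a(T, Y(6, 5)) - 1437 = -312*(4 - (-10)*5/9) - 1437 = -312*(4 - 5*(-10/9)) - 1437 = -312*(4 + 50/9) - 1437 = -312*86/9 - 1437 = -8944/3 - 1437 = -13255/3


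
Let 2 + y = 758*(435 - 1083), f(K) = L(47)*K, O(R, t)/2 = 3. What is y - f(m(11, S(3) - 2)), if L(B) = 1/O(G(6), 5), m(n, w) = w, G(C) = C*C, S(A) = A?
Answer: -2947117/6 ≈ -4.9119e+5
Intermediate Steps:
G(C) = C²
O(R, t) = 6 (O(R, t) = 2*3 = 6)
L(B) = ⅙ (L(B) = 1/6 = ⅙)
f(K) = K/6
y = -491186 (y = -2 + 758*(435 - 1083) = -2 + 758*(-648) = -2 - 491184 = -491186)
y - f(m(11, S(3) - 2)) = -491186 - (3 - 2)/6 = -491186 - 1/6 = -491186 - 1*⅙ = -491186 - ⅙ = -2947117/6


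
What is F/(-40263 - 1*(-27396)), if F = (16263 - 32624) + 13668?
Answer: 2693/12867 ≈ 0.20930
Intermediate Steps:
F = -2693 (F = -16361 + 13668 = -2693)
F/(-40263 - 1*(-27396)) = -2693/(-40263 - 1*(-27396)) = -2693/(-40263 + 27396) = -2693/(-12867) = -2693*(-1/12867) = 2693/12867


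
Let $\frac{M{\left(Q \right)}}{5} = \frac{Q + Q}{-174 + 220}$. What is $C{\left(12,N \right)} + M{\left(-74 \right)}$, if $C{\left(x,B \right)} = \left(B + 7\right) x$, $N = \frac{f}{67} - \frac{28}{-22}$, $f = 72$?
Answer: $\frac{1628674}{16951} \approx 96.081$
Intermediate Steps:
$N = \frac{1730}{737}$ ($N = \frac{72}{67} - \frac{28}{-22} = 72 \cdot \frac{1}{67} - - \frac{14}{11} = \frac{72}{67} + \frac{14}{11} = \frac{1730}{737} \approx 2.3474$)
$C{\left(x,B \right)} = x \left(7 + B\right)$ ($C{\left(x,B \right)} = \left(7 + B\right) x = x \left(7 + B\right)$)
$M{\left(Q \right)} = \frac{5 Q}{23}$ ($M{\left(Q \right)} = 5 \frac{Q + Q}{-174 + 220} = 5 \frac{2 Q}{46} = 5 \frac{Q}{23} = \frac{5 Q}{23}$)
$C{\left(12,N \right)} + M{\left(-74 \right)} = 12 \left(7 + \frac{1730}{737}\right) + \frac{5}{23} \left(-74\right) = 12 \cdot \frac{6889}{737} - \frac{370}{23} = \frac{82668}{737} - \frac{370}{23} = \frac{1628674}{16951}$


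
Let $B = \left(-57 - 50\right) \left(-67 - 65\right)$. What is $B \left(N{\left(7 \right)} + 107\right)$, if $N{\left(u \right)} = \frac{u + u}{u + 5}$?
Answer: $1527746$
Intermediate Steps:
$N{\left(u \right)} = \frac{2 u}{5 + u}$
$B = 14124$ ($B = \left(-107\right) \left(-132\right) = 14124$)
$B \left(N{\left(7 \right)} + 107\right) = 14124 \left(2 \cdot 7 \frac{1}{5 + 7} + 107\right) = 14124 \left(2 \cdot 7 \cdot \frac{1}{12} + 107\right) = 14124 \left(\frac{7}{6} + 107\right) = 14124 \cdot \frac{649}{6} = 1527746$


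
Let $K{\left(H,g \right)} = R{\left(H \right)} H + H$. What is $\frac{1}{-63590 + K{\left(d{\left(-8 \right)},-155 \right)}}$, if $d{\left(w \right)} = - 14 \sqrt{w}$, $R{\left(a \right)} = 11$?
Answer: $\frac{i}{2 \left(- 31795 i + 168 \sqrt{2}\right)} \approx -1.5725 \cdot 10^{-5} + 1.175 \cdot 10^{-7} i$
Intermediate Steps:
$K{\left(H,g \right)} = 12 H$ ($K{\left(H,g \right)} = 11 H + H = 12 H$)
$\frac{1}{-63590 + K{\left(d{\left(-8 \right)},-155 \right)}} = \frac{1}{-63590 + 12 \left(- 14 \sqrt{-8}\right)} = \frac{1}{-63590 + 12 \left(- 14 \cdot 2 i \sqrt{2}\right)} = \frac{1}{-63590 + 12 \left(- 28 i \sqrt{2}\right)} = \frac{1}{-63590 - 336 i \sqrt{2}}$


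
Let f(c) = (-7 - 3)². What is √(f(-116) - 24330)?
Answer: I*√24230 ≈ 155.66*I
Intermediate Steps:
f(c) = 100 (f(c) = (-10)² = 100)
√(f(-116) - 24330) = √(100 - 24330) = √(-24230) = I*√24230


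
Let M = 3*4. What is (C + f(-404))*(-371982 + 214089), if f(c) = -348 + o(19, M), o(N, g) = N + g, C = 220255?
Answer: -34726670634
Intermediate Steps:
M = 12
f(c) = -317 (f(c) = -348 + (19 + 12) = -348 + 31 = -317)
(C + f(-404))*(-371982 + 214089) = (220255 - 317)*(-371982 + 214089) = 219938*(-157893) = -34726670634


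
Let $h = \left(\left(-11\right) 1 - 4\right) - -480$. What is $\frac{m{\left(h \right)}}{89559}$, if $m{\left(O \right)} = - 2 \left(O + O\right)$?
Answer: $- \frac{20}{963} \approx -0.020768$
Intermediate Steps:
$h = 465$ ($h = \left(-11 - 4\right) + 480 = -15 + 480 = 465$)
$m{\left(O \right)} = - 4 O$ ($m{\left(O \right)} = - 2 \cdot 2 O = - 4 O$)
$\frac{m{\left(h \right)}}{89559} = \frac{\left(-4\right) 465}{89559} = \left(-1860\right) \frac{1}{89559} = - \frac{20}{963}$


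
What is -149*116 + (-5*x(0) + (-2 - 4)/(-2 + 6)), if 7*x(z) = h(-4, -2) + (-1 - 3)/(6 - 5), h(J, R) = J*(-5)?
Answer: -242157/14 ≈ -17297.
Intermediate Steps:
h(J, R) = -5*J
x(z) = 16/7 (x(z) = (-5*(-4) + (-1 - 3)/(6 - 5))/7 = (20 - 4/1)/7 = (20 - 4*1)/7 = (20 - 4)/7 = (⅐)*16 = 16/7)
-149*116 + (-5*x(0) + (-2 - 4)/(-2 + 6)) = -149*116 + (-5*16/7 + (-2 - 4)/(-2 + 6)) = -17284 + (-80/7 - 6/4) = -17284 + (-80/7 - 6*¼) = -17284 + (-80/7 - 3/2) = -17284 - 181/14 = -242157/14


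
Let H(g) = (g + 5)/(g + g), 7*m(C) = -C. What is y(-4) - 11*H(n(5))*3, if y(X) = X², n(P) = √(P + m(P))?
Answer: -½ - 11*√210/4 ≈ -40.351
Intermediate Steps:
m(C) = -C/7 (m(C) = (-C)/7 = -C/7)
n(P) = √42*√P/7 (n(P) = √(P - P/7) = √(6*P/7) = √42*√P/7)
H(g) = (5 + g)/(2*g) (H(g) = (5 + g)/((2*g)) = (5 + g)*(1/(2*g)) = (5 + g)/(2*g))
y(-4) - 11*H(n(5))*3 = (-4)² - 11*(5 + √42*√5/7)/(2*((√42*√5/7)))*3 = 16 - 11*(5 + √210/7)/(2*((√210/7)))*3 = 16 - 11*(√210/30)*(5 + √210/7)/2*3 = 16 - 11*√210*(5 + √210/7)/60*3 = 16 - 11*√210*(5 + √210/7)/20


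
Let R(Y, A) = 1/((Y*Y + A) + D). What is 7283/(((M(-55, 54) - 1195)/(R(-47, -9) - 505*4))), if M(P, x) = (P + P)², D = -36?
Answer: -10612008319/7866140 ≈ -1349.1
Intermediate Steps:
R(Y, A) = 1/(-36 + A + Y²) (R(Y, A) = 1/((Y*Y + A) - 36) = 1/((Y² + A) - 36) = 1/((A + Y²) - 36) = 1/(-36 + A + Y²))
M(P, x) = 4*P² (M(P, x) = (2*P)² = 4*P²)
7283/(((M(-55, 54) - 1195)/(R(-47, -9) - 505*4))) = 7283/(((4*(-55)² - 1195)/(1/(-36 - 9 + (-47)²) - 505*4))) = 7283/(((4*3025 - 1195)/(1/(-36 - 9 + 2209) - 2020))) = 7283/(((12100 - 1195)/(1/2164 - 2020))) = 7283/((10905/(1/2164 - 2020))) = 7283/((10905/(-4371279/2164))) = 7283/((10905*(-2164/4371279))) = 7283/(-7866140/1457093) = 7283*(-1457093/7866140) = -10612008319/7866140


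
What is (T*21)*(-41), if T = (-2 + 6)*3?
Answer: -10332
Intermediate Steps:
T = 12 (T = 4*3 = 12)
(T*21)*(-41) = (12*21)*(-41) = 252*(-41) = -10332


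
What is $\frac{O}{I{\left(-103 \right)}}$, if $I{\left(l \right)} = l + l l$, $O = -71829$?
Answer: $- \frac{23943}{3502} \approx -6.837$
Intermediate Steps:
$I{\left(l \right)} = l + l^{2}$
$\frac{O}{I{\left(-103 \right)}} = - \frac{71829}{\left(-103\right) \left(1 - 103\right)} = - \frac{71829}{\left(-103\right) \left(-102\right)} = - \frac{71829}{10506} = \left(-71829\right) \frac{1}{10506} = - \frac{23943}{3502}$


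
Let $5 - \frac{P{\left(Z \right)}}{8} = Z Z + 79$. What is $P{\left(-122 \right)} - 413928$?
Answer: $-533592$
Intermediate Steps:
$P{\left(Z \right)} = -592 - 8 Z^{2}$ ($P{\left(Z \right)} = 40 - 8 \left(Z Z + 79\right) = 40 - 8 \left(Z^{2} + 79\right) = 40 - 8 \left(79 + Z^{2}\right) = 40 - \left(632 + 8 Z^{2}\right) = -592 - 8 Z^{2}$)
$P{\left(-122 \right)} - 413928 = \left(-592 - 8 \left(-122\right)^{2}\right) - 413928 = \left(-592 - 119072\right) - 413928 = -119664 - 413928 = -533592$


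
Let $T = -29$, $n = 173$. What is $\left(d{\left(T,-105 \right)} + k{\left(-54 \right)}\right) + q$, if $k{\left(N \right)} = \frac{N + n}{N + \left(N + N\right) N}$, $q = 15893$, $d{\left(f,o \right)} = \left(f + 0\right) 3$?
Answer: $\frac{91327187}{5778} \approx 15806.0$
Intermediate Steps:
$d{\left(f,o \right)} = 3 f$ ($d{\left(f,o \right)} = f 3 = 3 f$)
$k{\left(N \right)} = \frac{173 + N}{N + 2 N^{2}}$ ($k{\left(N \right)} = \frac{N + 173}{N + \left(N + N\right) N} = \frac{173 + N}{N + 2 N N} = \frac{173 + N}{N + 2 N^{2}}$)
$\left(d{\left(T,-105 \right)} + k{\left(-54 \right)}\right) + q = \left(3 \left(-29\right) + \frac{173 - 54}{\left(-54\right) \left(1 + 2 \left(-54\right)\right)}\right) + 15893 = \left(-87 - \frac{1}{54} \frac{1}{1 - 108} \cdot 119\right) + 15893 = \left(-87 - \frac{1}{54} \frac{1}{-107} \cdot 119\right) + 15893 = \left(-87 - \left(- \frac{1}{5778}\right) 119\right) + 15893 = \left(-87 + \frac{119}{5778}\right) + 15893 = - \frac{502567}{5778} + 15893 = \frac{91327187}{5778}$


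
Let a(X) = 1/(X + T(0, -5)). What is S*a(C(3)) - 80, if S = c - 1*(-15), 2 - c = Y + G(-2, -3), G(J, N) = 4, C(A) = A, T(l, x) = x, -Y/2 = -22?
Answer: -129/2 ≈ -64.500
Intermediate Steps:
Y = 44 (Y = -2*(-22) = 44)
a(X) = 1/(-5 + X) (a(X) = 1/(X - 5) = 1/(-5 + X))
c = -46 (c = 2 - (44 + 4) = 2 - 1*48 = 2 - 48 = -46)
S = -31 (S = -46 - 1*(-15) = -46 + 15 = -31)
S*a(C(3)) - 80 = -31/(-5 + 3) - 80 = -31/(-2) - 80 = -31*(-1/2) - 80 = 31/2 - 80 = -129/2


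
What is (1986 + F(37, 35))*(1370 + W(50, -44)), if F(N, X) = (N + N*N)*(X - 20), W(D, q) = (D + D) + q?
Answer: 32906376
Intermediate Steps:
W(D, q) = q + 2*D (W(D, q) = 2*D + q = q + 2*D)
F(N, X) = (-20 + X)*(N + N**2) (F(N, X) = (N + N**2)*(-20 + X) = (-20 + X)*(N + N**2))
(1986 + F(37, 35))*(1370 + W(50, -44)) = (1986 + 37*(-20 + 35 - 20*37 + 37*35))*(1370 + (-44 + 2*50)) = (1986 + 37*(-20 + 35 - 740 + 1295))*(1370 + (-44 + 100)) = (1986 + 37*570)*(1370 + 56) = (1986 + 21090)*1426 = 23076*1426 = 32906376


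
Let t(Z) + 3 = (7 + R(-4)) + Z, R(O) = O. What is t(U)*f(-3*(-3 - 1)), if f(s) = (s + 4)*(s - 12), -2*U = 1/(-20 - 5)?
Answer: 0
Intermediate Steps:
U = 1/50 (U = -1/(2*(-20 - 5)) = -½/(-25) = -½*(-1/25) = 1/50 ≈ 0.020000)
t(Z) = Z (t(Z) = -3 + ((7 - 4) + Z) = -3 + (3 + Z) = Z)
f(s) = (-12 + s)*(4 + s) (f(s) = (4 + s)*(-12 + s) = (-12 + s)*(4 + s))
t(U)*f(-3*(-3 - 1)) = (-48 + (-3*(-3 - 1))² - (-24)*(-3 - 1))/50 = (-48 + (-3*(-4))² - (-24)*(-4))/50 = (-48 + 12² - 8*12)/50 = (-48 + 144 - 96)/50 = (1/50)*0 = 0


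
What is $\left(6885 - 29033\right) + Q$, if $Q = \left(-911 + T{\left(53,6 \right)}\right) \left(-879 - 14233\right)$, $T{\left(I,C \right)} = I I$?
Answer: $-28704724$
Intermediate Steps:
$T{\left(I,C \right)} = I^{2}$
$Q = -28682576$ ($Q = \left(-911 + 53^{2}\right) \left(-879 - 14233\right) = \left(-911 + 2809\right) \left(-15112\right) = 1898 \left(-15112\right) = -28682576$)
$\left(6885 - 29033\right) + Q = \left(6885 - 29033\right) - 28682576 = -22148 - 28682576 = -28704724$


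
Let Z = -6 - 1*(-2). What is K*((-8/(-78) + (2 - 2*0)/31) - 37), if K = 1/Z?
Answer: 44531/4836 ≈ 9.2082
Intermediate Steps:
Z = -4 (Z = -6 + 2 = -4)
K = -¼ (K = 1/(-4) = -¼ ≈ -0.25000)
K*((-8/(-78) + (2 - 2*0)/31) - 37) = -((-8/(-78) + (2 - 2*0)/31) - 37)/4 = -((-8*(-1/78) + (2 + 0)*(1/31)) - 37)/4 = -((4/39 + 2*(1/31)) - 37)/4 = -((4/39 + 2/31) - 37)/4 = -(202/1209 - 37)/4 = -¼*(-44531/1209) = 44531/4836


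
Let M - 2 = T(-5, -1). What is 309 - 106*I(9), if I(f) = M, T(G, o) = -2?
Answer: 309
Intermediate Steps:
M = 0 (M = 2 - 2 = 0)
I(f) = 0
309 - 106*I(9) = 309 - 106*0 = 309 + 0 = 309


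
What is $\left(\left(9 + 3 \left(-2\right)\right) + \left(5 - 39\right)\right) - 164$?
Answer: $-195$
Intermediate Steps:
$\left(\left(9 + 3 \left(-2\right)\right) + \left(5 - 39\right)\right) - 164 = \left(\left(9 - 6\right) - 34\right) - 164 = \left(3 - 34\right) - 164 = -31 - 164 = -195$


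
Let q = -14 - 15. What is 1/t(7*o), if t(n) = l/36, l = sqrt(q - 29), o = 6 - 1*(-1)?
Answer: -18*I*sqrt(58)/29 ≈ -4.727*I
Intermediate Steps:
o = 7 (o = 6 + 1 = 7)
q = -29
l = I*sqrt(58) (l = sqrt(-29 - 29) = sqrt(-58) = I*sqrt(58) ≈ 7.6158*I)
t(n) = I*sqrt(58)/36 (t(n) = (I*sqrt(58))/36 = (I*sqrt(58))*(1/36) = I*sqrt(58)/36)
1/t(7*o) = 1/(I*sqrt(58)/36) = -18*I*sqrt(58)/29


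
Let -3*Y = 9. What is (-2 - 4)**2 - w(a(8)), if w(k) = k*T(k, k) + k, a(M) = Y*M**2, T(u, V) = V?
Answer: -36636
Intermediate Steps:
Y = -3 (Y = -1/3*9 = -3)
a(M) = -3*M**2
w(k) = k + k**2 (w(k) = k*k + k = k**2 + k = k + k**2)
(-2 - 4)**2 - w(a(8)) = (-2 - 4)**2 - (-3*8**2)*(1 - 3*8**2) = (-6)**2 - (-3*64)*(1 - 3*64) = 36 - (-192)*(1 - 192) = 36 - (-192)*(-191) = 36 - 1*36672 = 36 - 36672 = -36636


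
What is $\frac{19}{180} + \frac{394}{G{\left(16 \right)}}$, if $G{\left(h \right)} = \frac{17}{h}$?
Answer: $\frac{1135043}{3060} \approx 370.93$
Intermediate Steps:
$\frac{19}{180} + \frac{394}{G{\left(16 \right)}} = \frac{19}{180} + \frac{394}{17 \cdot \frac{1}{16}} = 19 \cdot \frac{1}{180} + \frac{394}{17 \cdot \frac{1}{16}} = \frac{19}{180} + \frac{394}{\frac{17}{16}} = \frac{19}{180} + 394 \cdot \frac{16}{17} = \frac{19}{180} + \frac{6304}{17} = \frac{1135043}{3060}$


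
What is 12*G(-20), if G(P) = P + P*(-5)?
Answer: 960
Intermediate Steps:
G(P) = -4*P (G(P) = P - 5*P = -4*P)
12*G(-20) = 12*(-4*(-20)) = 12*80 = 960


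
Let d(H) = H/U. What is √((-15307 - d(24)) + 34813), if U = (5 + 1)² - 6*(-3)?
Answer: 5*√7022/3 ≈ 139.66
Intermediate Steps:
U = 54 (U = 6² + 18 = 36 + 18 = 54)
d(H) = H/54
√((-15307 - d(24)) + 34813) = √((-15307 - 24/54) + 34813) = √((-15307 - 1*4/9) + 34813) = √((-15307 - 4/9) + 34813) = √(-137767/9 + 34813) = √(175550/9) = 5*√7022/3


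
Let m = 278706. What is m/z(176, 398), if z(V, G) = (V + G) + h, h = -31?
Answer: 92902/181 ≈ 513.27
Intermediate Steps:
z(V, G) = -31 + G + V (z(V, G) = (V + G) - 31 = (G + V) - 31 = -31 + G + V)
m/z(176, 398) = 278706/(-31 + 398 + 176) = 278706/543 = 278706*(1/543) = 92902/181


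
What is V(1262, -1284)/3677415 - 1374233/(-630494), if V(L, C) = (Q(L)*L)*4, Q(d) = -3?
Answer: 1681358948853/772862697670 ≈ 2.1755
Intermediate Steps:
V(L, C) = -12*L (V(L, C) = -3*L*4 = -12*L)
V(1262, -1284)/3677415 - 1374233/(-630494) = -12*1262/3677415 - 1374233/(-630494) = -15144*1/3677415 - 1374233*(-1/630494) = -5048/1225805 + 1374233/630494 = 1681358948853/772862697670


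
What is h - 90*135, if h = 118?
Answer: -12032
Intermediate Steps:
h - 90*135 = 118 - 90*135 = 118 - 12150 = -12032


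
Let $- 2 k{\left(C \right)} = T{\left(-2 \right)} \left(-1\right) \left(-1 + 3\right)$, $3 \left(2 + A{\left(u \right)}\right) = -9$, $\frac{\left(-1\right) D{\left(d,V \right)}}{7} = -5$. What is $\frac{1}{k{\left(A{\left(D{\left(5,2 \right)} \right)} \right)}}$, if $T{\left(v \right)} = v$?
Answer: $- \frac{1}{2} \approx -0.5$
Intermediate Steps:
$D{\left(d,V \right)} = 35$ ($D{\left(d,V \right)} = \left(-7\right) \left(-5\right) = 35$)
$A{\left(u \right)} = -5$ ($A{\left(u \right)} = -2 + \frac{1}{3} \left(-9\right) = -2 - 3 = -5$)
$k{\left(C \right)} = -2$ ($k{\left(C \right)} = - \frac{\left(-2\right) \left(-1\right) \left(-1 + 3\right)}{2} = - \frac{2 \cdot 2}{2} = \left(- \frac{1}{2}\right) 4 = -2$)
$\frac{1}{k{\left(A{\left(D{\left(5,2 \right)} \right)} \right)}} = \frac{1}{-2} = - \frac{1}{2}$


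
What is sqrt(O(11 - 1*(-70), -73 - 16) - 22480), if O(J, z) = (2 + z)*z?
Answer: I*sqrt(14737) ≈ 121.4*I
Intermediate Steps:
O(J, z) = z*(2 + z)
sqrt(O(11 - 1*(-70), -73 - 16) - 22480) = sqrt((-73 - 16)*(2 + (-73 - 16)) - 22480) = sqrt(-89*(2 - 89) - 22480) = sqrt(-89*(-87) - 22480) = sqrt(7743 - 22480) = sqrt(-14737) = I*sqrt(14737)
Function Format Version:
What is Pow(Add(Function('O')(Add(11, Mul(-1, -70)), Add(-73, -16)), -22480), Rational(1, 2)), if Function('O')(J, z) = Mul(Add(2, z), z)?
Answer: Mul(I, Pow(14737, Rational(1, 2))) ≈ Mul(121.40, I)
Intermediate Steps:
Function('O')(J, z) = Mul(z, Add(2, z))
Pow(Add(Function('O')(Add(11, Mul(-1, -70)), Add(-73, -16)), -22480), Rational(1, 2)) = Pow(Add(Mul(Add(-73, -16), Add(2, Add(-73, -16))), -22480), Rational(1, 2)) = Pow(Add(Mul(-89, Add(2, -89)), -22480), Rational(1, 2)) = Pow(Add(Mul(-89, -87), -22480), Rational(1, 2)) = Pow(Add(7743, -22480), Rational(1, 2)) = Pow(-14737, Rational(1, 2)) = Mul(I, Pow(14737, Rational(1, 2)))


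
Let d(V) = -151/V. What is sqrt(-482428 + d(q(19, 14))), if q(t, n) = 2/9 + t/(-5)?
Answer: I*sqrt(12503922193)/161 ≈ 694.54*I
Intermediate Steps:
q(t, n) = 2/9 - t/5 (q(t, n) = 2*(1/9) + t*(-1/5) = 2/9 - t/5)
sqrt(-482428 + d(q(19, 14))) = sqrt(-482428 - 151/(2/9 - 1/5*19)) = sqrt(-482428 - 151/(2/9 - 19/5)) = sqrt(-482428 - 151/(-161/45)) = sqrt(-482428 - 151*(-45/161)) = sqrt(-482428 + 6795/161) = sqrt(-77664113/161) = I*sqrt(12503922193)/161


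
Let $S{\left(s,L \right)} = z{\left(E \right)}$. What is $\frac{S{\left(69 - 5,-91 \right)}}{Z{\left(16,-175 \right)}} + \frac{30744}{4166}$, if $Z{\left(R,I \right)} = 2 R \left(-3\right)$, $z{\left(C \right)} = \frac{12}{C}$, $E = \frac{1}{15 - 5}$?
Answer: $\frac{51073}{8332} \approx 6.1297$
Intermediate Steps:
$E = \frac{1}{10} \approx 0.1$
$Z{\left(R,I \right)} = - 6 R$
$S{\left(s,L \right)} = 120$ ($S{\left(s,L \right)} = 12 \frac{1}{\frac{1}{10}} = 12 \cdot 10 = 120$)
$\frac{S{\left(69 - 5,-91 \right)}}{Z{\left(16,-175 \right)}} + \frac{30744}{4166} = \frac{120}{\left(-6\right) 16} + \frac{30744}{4166} = \frac{120}{-96} + 30744 \cdot \frac{1}{4166} = 120 \left(- \frac{1}{96}\right) + \frac{15372}{2083} = - \frac{5}{4} + \frac{15372}{2083} = \frac{51073}{8332}$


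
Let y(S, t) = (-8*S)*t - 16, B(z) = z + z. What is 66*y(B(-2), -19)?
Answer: -41184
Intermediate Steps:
B(z) = 2*z
y(S, t) = -16 - 8*S*t (y(S, t) = -8*S*t - 16 = -16 - 8*S*t)
66*y(B(-2), -19) = 66*(-16 - 8*2*(-2)*(-19)) = 66*(-16 - 8*(-4)*(-19)) = 66*(-16 - 608) = 66*(-624) = -41184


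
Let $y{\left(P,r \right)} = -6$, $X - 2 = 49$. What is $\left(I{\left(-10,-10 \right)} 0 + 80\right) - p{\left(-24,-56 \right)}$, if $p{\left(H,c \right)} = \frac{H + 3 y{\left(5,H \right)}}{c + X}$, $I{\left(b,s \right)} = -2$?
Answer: $\frac{358}{5} \approx 71.6$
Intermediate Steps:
$X = 51$ ($X = 2 + 49 = 51$)
$p{\left(H,c \right)} = \frac{-18 + H}{51 + c}$ ($p{\left(H,c \right)} = \frac{H + 3 \left(-6\right)}{c + 51} = \frac{H - 18}{51 + c} = \frac{-18 + H}{51 + c}$)
$\left(I{\left(-10,-10 \right)} 0 + 80\right) - p{\left(-24,-56 \right)} = \left(\left(-2\right) 0 + 80\right) - \frac{-18 - 24}{51 - 56} = \left(0 + 80\right) - \frac{1}{-5} \left(-42\right) = 80 - \left(- \frac{1}{5}\right) \left(-42\right) = 80 - \frac{42}{5} = \frac{358}{5}$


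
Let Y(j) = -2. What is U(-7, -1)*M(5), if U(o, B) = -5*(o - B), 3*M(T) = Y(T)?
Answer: -20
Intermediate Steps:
M(T) = -⅔ (M(T) = (⅓)*(-2) = -⅔)
U(o, B) = -5*o + 5*B
U(-7, -1)*M(5) = (-5*(-7) + 5*(-1))*(-⅔) = (35 - 5)*(-⅔) = 30*(-⅔) = -20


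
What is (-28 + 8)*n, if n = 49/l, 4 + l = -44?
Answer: 245/12 ≈ 20.417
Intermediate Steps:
l = -48 (l = -4 - 44 = -48)
n = -49/48 (n = 49/(-48) = 49*(-1/48) = -49/48 ≈ -1.0208)
(-28 + 8)*n = (-28 + 8)*(-49/48) = -20*(-49/48) = 245/12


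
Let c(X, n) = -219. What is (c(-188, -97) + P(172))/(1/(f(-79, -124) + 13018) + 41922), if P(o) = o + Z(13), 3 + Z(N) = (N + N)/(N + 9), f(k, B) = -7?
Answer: -6986907/5999918573 ≈ -0.0011645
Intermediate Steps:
Z(N) = -3 + 2*N/(9 + N) (Z(N) = -3 + (N + N)/(N + 9) = -3 + (2*N)/(9 + N) = -3 + 2*N/(9 + N))
P(o) = -20/11 + o (P(o) = o + (-27 - 1*13)/(9 + 13) = o + (-27 - 13)/22 = o + (1/22)*(-40) = o - 20/11 = -20/11 + o)
(c(-188, -97) + P(172))/(1/(f(-79, -124) + 13018) + 41922) = (-219 + (-20/11 + 172))/(1/(-7 + 13018) + 41922) = (-219 + 1872/11)/(1/13011 + 41922) = -537/(11*(1/13011 + 41922)) = -537/(11*545447143/13011) = -537/11*13011/545447143 = -6986907/5999918573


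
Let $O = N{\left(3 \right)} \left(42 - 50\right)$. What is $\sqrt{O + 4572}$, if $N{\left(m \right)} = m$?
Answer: $2 \sqrt{1137} \approx 67.439$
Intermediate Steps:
$O = -24$ ($O = 3 \left(42 - 50\right) = 3 \left(-8\right) = -24$)
$\sqrt{O + 4572} = \sqrt{-24 + 4572} = \sqrt{4548} = 2 \sqrt{1137}$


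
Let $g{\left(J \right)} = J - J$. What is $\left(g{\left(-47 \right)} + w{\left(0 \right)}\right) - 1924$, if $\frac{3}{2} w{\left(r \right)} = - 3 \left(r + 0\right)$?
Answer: $-1924$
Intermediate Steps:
$g{\left(J \right)} = 0$
$w{\left(r \right)} = - 2 r$ ($w{\left(r \right)} = \frac{2 \left(- 3 \left(r + 0\right)\right)}{3} = \frac{2 \left(- 3 r\right)}{3} = - 2 r$)
$\left(g{\left(-47 \right)} + w{\left(0 \right)}\right) - 1924 = \left(0 - 0\right) - 1924 = \left(0 + 0\right) - 1924 = 0 - 1924 = -1924$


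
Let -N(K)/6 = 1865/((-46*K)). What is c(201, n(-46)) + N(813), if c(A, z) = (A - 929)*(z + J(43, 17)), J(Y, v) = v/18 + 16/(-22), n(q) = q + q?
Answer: 41231305111/617067 ≈ 66818.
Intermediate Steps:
n(q) = 2*q
J(Y, v) = -8/11 + v/18 (J(Y, v) = v*(1/18) + 16*(-1/22) = v/18 - 8/11 = -8/11 + v/18)
c(A, z) = (-929 + A)*(43/198 + z) (c(A, z) = (A - 929)*(z + (-8/11 + (1/18)*17)) = (-929 + A)*(z + (-8/11 + 17/18)) = (-929 + A)*(z + 43/198) = (-929 + A)*(43/198 + z))
N(K) = 5595/(23*K) (N(K) = -11190/((-46*K)) = -11190*(-1/(46*K)) = -(-5595)/(23*K) = 5595/(23*K))
c(201, n(-46)) + N(813) = (-39947/198 - 1858*(-46) + (43/198)*201 + 201*(2*(-46))) + (5595/23)/813 = (-39947/198 - 929*(-92) + 2881/66 + 201*(-92)) + (5595/23)*(1/813) = (-39947/198 + 85468 + 2881/66 - 18492) + 1865/6233 = 6614972/99 + 1865/6233 = 41231305111/617067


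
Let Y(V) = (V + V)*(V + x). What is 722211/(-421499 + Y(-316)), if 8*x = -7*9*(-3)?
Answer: -240737/78906 ≈ -3.0509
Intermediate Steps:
x = 189/8 (x = (-7*9*(-3))/8 = (-63*(-3))/8 = (1/8)*189 = 189/8 ≈ 23.625)
Y(V) = 2*V*(189/8 + V) (Y(V) = (V + V)*(V + 189/8) = (2*V)*(189/8 + V) = 2*V*(189/8 + V))
722211/(-421499 + Y(-316)) = 722211/(-421499 + (1/4)*(-316)*(189 + 8*(-316))) = 722211/(-421499 + (1/4)*(-316)*(189 - 2528)) = 722211/(-421499 + (1/4)*(-316)*(-2339)) = 722211/(-421499 + 184781) = 722211/(-236718) = 722211*(-1/236718) = -240737/78906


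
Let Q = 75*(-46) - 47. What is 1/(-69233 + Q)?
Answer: -1/72730 ≈ -1.3749e-5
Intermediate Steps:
Q = -3497 (Q = -3450 - 47 = -3497)
1/(-69233 + Q) = 1/(-69233 - 3497) = 1/(-72730) = -1/72730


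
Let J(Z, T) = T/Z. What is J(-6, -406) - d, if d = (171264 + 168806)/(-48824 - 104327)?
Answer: 32109863/459453 ≈ 69.887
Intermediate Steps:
d = -340070/153151 (d = 340070/(-153151) = 340070*(-1/153151) = -340070/153151 ≈ -2.2205)
J(-6, -406) - d = -406/(-6) - 1*(-340070/153151) = -406*(-⅙) + 340070/153151 = 203/3 + 340070/153151 = 32109863/459453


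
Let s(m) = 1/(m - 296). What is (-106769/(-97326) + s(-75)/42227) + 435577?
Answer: 664139094560018681/1524730235742 ≈ 4.3558e+5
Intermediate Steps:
s(m) = 1/(-296 + m)
(-106769/(-97326) + s(-75)/42227) + 435577 = (-106769/(-97326) + 1/(-296 - 75*42227)) + 435577 = (-106769*(-1/97326) + (1/42227)/(-371)) + 435577 = (106769/97326 - 1/371*1/42227) + 435577 = (106769/97326 - 1/15666217) + 435577 = 1672666225547/1524730235742 + 435577 = 664139094560018681/1524730235742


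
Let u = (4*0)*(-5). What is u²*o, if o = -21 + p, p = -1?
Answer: 0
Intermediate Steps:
u = 0 (u = 0*(-5) = 0)
o = -22 (o = -21 - 1 = -22)
u²*o = 0²*(-22) = 0*(-22) = 0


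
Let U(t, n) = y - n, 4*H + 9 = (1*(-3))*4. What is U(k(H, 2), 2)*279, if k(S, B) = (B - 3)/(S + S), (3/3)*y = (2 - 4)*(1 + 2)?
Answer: -2232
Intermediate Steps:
H = -21/4 (H = -9/4 + ((1*(-3))*4)/4 = -9/4 + (-3*4)/4 = -9/4 + (1/4)*(-12) = -9/4 - 3 = -21/4 ≈ -5.2500)
y = -6 (y = (2 - 4)*(1 + 2) = -2*3 = -6)
k(S, B) = (-3 + B)/(2*S) (k(S, B) = (-3 + B)/((2*S)) = (-3 + B)*(1/(2*S)) = (-3 + B)/(2*S))
U(t, n) = -6 - n
U(k(H, 2), 2)*279 = (-6 - 1*2)*279 = (-6 - 2)*279 = -8*279 = -2232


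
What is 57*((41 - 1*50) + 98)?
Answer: 5073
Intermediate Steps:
57*((41 - 1*50) + 98) = 57*((41 - 50) + 98) = 57*(-9 + 98) = 57*89 = 5073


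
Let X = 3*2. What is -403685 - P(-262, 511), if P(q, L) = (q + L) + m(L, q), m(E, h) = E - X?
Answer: -404439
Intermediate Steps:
X = 6
m(E, h) = -6 + E (m(E, h) = E - 1*6 = E - 6 = -6 + E)
P(q, L) = -6 + q + 2*L (P(q, L) = (q + L) + (-6 + L) = (L + q) + (-6 + L) = -6 + q + 2*L)
-403685 - P(-262, 511) = -403685 - (-6 - 262 + 2*511) = -403685 - (-6 - 262 + 1022) = -403685 - 1*754 = -403685 - 754 = -404439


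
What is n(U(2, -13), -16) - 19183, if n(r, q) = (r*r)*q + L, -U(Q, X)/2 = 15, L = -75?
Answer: -33658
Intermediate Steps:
U(Q, X) = -30 (U(Q, X) = -2*15 = -30)
n(r, q) = -75 + q*r**2 (n(r, q) = (r*r)*q - 75 = r**2*q - 75 = q*r**2 - 75 = -75 + q*r**2)
n(U(2, -13), -16) - 19183 = (-75 - 16*(-30)**2) - 19183 = (-75 - 16*900) - 19183 = (-75 - 14400) - 19183 = -14475 - 19183 = -33658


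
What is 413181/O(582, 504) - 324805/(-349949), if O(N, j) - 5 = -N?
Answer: -144404865284/201920573 ≈ -715.16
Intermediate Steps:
O(N, j) = 5 - N
413181/O(582, 504) - 324805/(-349949) = 413181/(5 - 1*582) - 324805/(-349949) = 413181/(5 - 582) - 324805*(-1/349949) = 413181/(-577) + 324805/349949 = 413181*(-1/577) + 324805/349949 = -413181/577 + 324805/349949 = -144404865284/201920573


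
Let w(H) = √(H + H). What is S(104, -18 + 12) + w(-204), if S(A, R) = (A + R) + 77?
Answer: 175 + 2*I*√102 ≈ 175.0 + 20.199*I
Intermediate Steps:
w(H) = √2*√H (w(H) = √(2*H) = √2*√H)
S(A, R) = 77 + A + R
S(104, -18 + 12) + w(-204) = (77 + 104 + (-18 + 12)) + √2*√(-204) = (77 + 104 - 6) + √2*(2*I*√51) = 175 + 2*I*√102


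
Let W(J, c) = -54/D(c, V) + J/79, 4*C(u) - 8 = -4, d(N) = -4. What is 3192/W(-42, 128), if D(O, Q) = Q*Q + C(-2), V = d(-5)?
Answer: -357238/415 ≈ -860.81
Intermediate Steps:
C(u) = 1 (C(u) = 2 + (¼)*(-4) = 2 - 1 = 1)
V = -4
D(O, Q) = 1 + Q² (D(O, Q) = Q*Q + 1 = Q² + 1 = 1 + Q²)
W(J, c) = -54/17 + J/79 (W(J, c) = -54/(1 + (-4)²) + J/79 = -54/(1 + 16) + J*(1/79) = -54/17 + J/79)
3192/W(-42, 128) = 3192/(-54/17 + (1/79)*(-42)) = 3192/(-54/17 - 42/79) = 3192/(-4980/1343) = 3192*(-1343/4980) = -357238/415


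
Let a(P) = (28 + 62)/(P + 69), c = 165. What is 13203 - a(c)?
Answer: 171634/13 ≈ 13203.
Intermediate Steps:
a(P) = 90/(69 + P)
13203 - a(c) = 13203 - 90/(69 + 165) = 13203 - 90/234 = 13203 - 1*5/13 = 13203 - 5/13 = 171634/13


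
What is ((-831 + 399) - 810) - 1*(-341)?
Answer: -901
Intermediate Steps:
((-831 + 399) - 810) - 1*(-341) = (-432 - 810) + 341 = -1242 + 341 = -901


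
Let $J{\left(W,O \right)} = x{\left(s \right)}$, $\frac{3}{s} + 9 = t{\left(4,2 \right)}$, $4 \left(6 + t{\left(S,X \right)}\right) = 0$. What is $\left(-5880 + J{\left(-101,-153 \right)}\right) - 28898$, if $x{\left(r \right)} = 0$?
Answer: $-34778$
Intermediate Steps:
$t{\left(S,X \right)} = -6$ ($t{\left(S,X \right)} = -6 + \frac{1}{4} \cdot 0 = -6 + 0 = -6$)
$s = - \frac{1}{5}$ ($s = \frac{3}{-9 - 6} = \frac{3}{-15} = 3 \left(- \frac{1}{15}\right) = - \frac{1}{5} \approx -0.2$)
$J{\left(W,O \right)} = 0$
$\left(-5880 + J{\left(-101,-153 \right)}\right) - 28898 = \left(-5880 + 0\right) - 28898 = -5880 - 28898 = -34778$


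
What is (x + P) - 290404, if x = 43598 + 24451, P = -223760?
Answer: -446115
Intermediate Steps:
x = 68049
(x + P) - 290404 = (68049 - 223760) - 290404 = -155711 - 290404 = -446115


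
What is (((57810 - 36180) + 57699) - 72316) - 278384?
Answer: -271371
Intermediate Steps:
(((57810 - 36180) + 57699) - 72316) - 278384 = ((21630 + 57699) - 72316) - 278384 = (79329 - 72316) - 278384 = 7013 - 278384 = -271371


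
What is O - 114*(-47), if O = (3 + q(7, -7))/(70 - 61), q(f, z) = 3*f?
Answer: 16082/3 ≈ 5360.7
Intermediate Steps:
O = 8/3 (O = (3 + 3*7)/(70 - 61) = (3 + 21)/9 = 24*(⅑) = 8/3 ≈ 2.6667)
O - 114*(-47) = 8/3 - 114*(-47) = 8/3 + 5358 = 16082/3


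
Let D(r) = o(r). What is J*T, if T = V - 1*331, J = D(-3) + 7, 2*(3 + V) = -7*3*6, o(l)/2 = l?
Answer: -397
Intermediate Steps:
o(l) = 2*l
V = -66 (V = -3 + (-7*3*6)/2 = -3 + (-21*6)/2 = -3 + (1/2)*(-126) = -3 - 63 = -66)
D(r) = 2*r
J = 1 (J = 2*(-3) + 7 = -6 + 7 = 1)
T = -397 (T = -66 - 1*331 = -66 - 331 = -397)
J*T = 1*(-397) = -397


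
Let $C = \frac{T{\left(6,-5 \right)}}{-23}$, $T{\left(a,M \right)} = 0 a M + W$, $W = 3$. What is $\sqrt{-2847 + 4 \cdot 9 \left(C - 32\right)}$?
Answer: $\frac{i \sqrt{2117955}}{23} \approx 63.275 i$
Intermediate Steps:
$T{\left(a,M \right)} = 3$ ($T{\left(a,M \right)} = 0 a M + 3 = 0 M + 3 = 0 + 3 = 3$)
$C = - \frac{3}{23}$ ($C = \frac{3}{-23} = 3 \left(- \frac{1}{23}\right) = - \frac{3}{23} \approx -0.13043$)
$\sqrt{-2847 + 4 \cdot 9 \left(C - 32\right)} = \sqrt{-2847 + 4 \cdot 9 \left(- \frac{3}{23} - 32\right)} = \sqrt{-2847 + 36 \left(- \frac{739}{23}\right)} = \sqrt{-2847 - \frac{26604}{23}} = \sqrt{- \frac{92085}{23}} = \frac{i \sqrt{2117955}}{23}$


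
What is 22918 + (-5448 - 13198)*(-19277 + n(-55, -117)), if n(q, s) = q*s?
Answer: 239474850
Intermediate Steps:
22918 + (-5448 - 13198)*(-19277 + n(-55, -117)) = 22918 + (-5448 - 13198)*(-19277 - 55*(-117)) = 22918 - 18646*(-19277 + 6435) = 22918 - 18646*(-12842) = 22918 + 239451932 = 239474850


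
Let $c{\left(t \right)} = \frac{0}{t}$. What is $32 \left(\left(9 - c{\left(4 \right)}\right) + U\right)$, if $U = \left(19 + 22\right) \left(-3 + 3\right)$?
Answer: $288$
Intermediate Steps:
$c{\left(t \right)} = 0$
$U = 0$ ($U = 41 \cdot 0 = 0$)
$32 \left(\left(9 - c{\left(4 \right)}\right) + U\right) = 32 \left(\left(9 - 0\right) + 0\right) = 32 \left(\left(9 + 0\right) + 0\right) = 32 \left(9 + 0\right) = 32 \cdot 9 = 288$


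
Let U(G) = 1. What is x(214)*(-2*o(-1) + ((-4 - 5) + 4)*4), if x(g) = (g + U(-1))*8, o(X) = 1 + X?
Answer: -34400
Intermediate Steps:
x(g) = 8 + 8*g (x(g) = (g + 1)*8 = (1 + g)*8 = 8 + 8*g)
x(214)*(-2*o(-1) + ((-4 - 5) + 4)*4) = (8 + 8*214)*(-2*(1 - 1) + ((-4 - 5) + 4)*4) = (8 + 1712)*(-2*0 + (-9 + 4)*4) = 1720*(0 - 5*4) = 1720*(0 - 20) = 1720*(-20) = -34400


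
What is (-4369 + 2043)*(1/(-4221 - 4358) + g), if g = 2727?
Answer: -54416611832/8579 ≈ -6.3430e+6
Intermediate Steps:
(-4369 + 2043)*(1/(-4221 - 4358) + g) = (-4369 + 2043)*(1/(-4221 - 4358) + 2727) = -2326*(1/(-8579) + 2727) = -2326*(-1/8579 + 2727) = -2326*23394932/8579 = -54416611832/8579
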